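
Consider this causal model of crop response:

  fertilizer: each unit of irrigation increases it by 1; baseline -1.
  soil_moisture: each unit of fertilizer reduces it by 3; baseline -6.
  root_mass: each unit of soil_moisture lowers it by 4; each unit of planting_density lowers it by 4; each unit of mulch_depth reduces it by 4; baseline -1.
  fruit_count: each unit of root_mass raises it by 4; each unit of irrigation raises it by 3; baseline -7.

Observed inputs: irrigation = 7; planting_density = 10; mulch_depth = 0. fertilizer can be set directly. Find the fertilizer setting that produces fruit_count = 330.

fertilizer = 8

Intervening on fertilizer fixes its value directly, overriding its dependence on irrigation.
Substituting into the root_mass equation gives root_mass = 12*fertilizer - 17.
Substituting into the fruit_count equation gives fruit_count = 48*fertilizer - 54.
Solve 48*fertilizer - 54 = 330: fertilizer = (330 + 54) / 48 = 8.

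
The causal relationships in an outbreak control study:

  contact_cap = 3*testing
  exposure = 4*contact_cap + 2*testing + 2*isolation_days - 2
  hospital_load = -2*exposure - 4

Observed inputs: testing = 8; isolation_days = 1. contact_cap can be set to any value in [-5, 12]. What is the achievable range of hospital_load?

Intervening on contact_cap fixes its value directly, overriding its dependence on testing.
Substituting into the exposure equation gives exposure = 4*contact_cap + 16.
Substituting into the hospital_load equation gives hospital_load = -8*contact_cap - 36.
Linear in contact_cap, so extremes are at the endpoints: contact_cap = -5 gives hospital_load = 4; contact_cap = 12 gives hospital_load = -132.

-132 to 4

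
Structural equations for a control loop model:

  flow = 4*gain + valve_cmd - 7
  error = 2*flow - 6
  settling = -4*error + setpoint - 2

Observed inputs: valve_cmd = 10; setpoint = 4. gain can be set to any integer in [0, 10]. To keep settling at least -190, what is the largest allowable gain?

gain = 6

Substituting into the flow equation gives flow = 4*gain + 3.
Substituting into the error equation gives error = 8*gain.
Substituting into the settling equation gives settling = -32*gain + 2.
Require -32*gain + 2 ≥ -190, so gain ≤ 6.
The largest integer in [0, 10] satisfying this is 6.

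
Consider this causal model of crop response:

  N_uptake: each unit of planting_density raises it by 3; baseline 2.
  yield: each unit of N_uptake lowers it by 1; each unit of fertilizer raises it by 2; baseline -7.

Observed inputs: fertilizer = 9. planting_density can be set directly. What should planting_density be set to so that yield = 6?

planting_density = 1

Substituting into the yield equation gives yield = -3*planting_density + 9.
Solve -3*planting_density + 9 = 6: planting_density = (6 - 9) / -3 = 1.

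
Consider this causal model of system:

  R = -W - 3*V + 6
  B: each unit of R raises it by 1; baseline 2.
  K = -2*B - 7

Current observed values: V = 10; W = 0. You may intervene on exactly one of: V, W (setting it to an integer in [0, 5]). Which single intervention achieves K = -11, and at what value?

Intervening on V: with other inputs at their observed values, K = 6*V - 23. Solving for -11 gives V = 2, within [0, 5].
Intervening on W: K = 2*W + 37. Reaching -11 requires W = -24, outside [0, 5].

set V = 2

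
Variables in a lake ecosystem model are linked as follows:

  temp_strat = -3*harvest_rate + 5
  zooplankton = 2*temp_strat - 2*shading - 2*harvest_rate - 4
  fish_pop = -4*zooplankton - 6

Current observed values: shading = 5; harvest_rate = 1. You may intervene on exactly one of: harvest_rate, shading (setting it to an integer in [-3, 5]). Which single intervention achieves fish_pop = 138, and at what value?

Intervening on harvest_rate: with other inputs at their observed values, fish_pop = 32*harvest_rate + 10. Solving for 138 gives harvest_rate = 4, within [-3, 5].
Intervening on shading: fish_pop = 8*shading + 2. Reaching 138 requires shading = 17, outside [-3, 5].

set harvest_rate = 4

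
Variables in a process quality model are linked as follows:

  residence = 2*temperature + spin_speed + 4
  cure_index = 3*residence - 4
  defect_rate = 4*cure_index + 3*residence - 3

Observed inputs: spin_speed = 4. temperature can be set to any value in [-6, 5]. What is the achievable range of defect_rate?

-79 to 251

Substituting into the residence equation gives residence = 2*temperature + 8.
This gives cure_index = 6*temperature + 20.
Substituting into the defect_rate equation gives defect_rate = 30*temperature + 101.
Linear in temperature, so extremes are at the endpoints: temperature = -6 gives defect_rate = -79; temperature = 5 gives defect_rate = 251.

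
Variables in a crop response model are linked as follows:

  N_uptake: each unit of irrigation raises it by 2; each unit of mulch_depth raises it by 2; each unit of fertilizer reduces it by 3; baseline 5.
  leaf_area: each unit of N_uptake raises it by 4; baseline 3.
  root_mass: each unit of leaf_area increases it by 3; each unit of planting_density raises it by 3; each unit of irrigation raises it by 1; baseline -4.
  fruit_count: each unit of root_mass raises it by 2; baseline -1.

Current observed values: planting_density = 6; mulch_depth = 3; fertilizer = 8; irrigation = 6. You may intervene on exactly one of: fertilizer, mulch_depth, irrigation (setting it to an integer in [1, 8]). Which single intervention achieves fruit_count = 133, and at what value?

set irrigation = 8

Intervening on fertilizer: fruit_count = -72*fertilizer + 609. Reaching 133 requires fertilizer = 119/18, not an integer.
Intervening on mulch_depth: fruit_count = 48*mulch_depth - 111. Reaching 133 requires mulch_depth = 61/12, not an integer.
Intervening on irrigation: with other inputs at their observed values, fruit_count = 50*irrigation - 267. Solving for 133 gives irrigation = 8, within [1, 8].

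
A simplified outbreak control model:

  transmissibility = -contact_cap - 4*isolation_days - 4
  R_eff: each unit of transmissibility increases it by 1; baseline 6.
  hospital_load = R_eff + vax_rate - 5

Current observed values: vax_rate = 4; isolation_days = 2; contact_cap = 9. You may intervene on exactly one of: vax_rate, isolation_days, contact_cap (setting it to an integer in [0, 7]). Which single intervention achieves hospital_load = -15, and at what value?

set vax_rate = 5

Intervening on vax_rate: with other inputs at their observed values, hospital_load = vax_rate - 20. Solving for -15 gives vax_rate = 5, within [0, 7].
Intervening on isolation_days: hospital_load = -4*isolation_days - 8. Reaching -15 requires isolation_days = 7/4, not an integer.
Intervening on contact_cap: hospital_load = -contact_cap - 7. Reaching -15 requires contact_cap = 8, outside [0, 7].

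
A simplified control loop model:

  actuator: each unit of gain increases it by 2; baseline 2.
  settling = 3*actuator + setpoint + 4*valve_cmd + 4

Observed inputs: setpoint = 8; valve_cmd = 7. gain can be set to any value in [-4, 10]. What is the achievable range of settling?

Substituting into the settling equation gives settling = 6*gain + 46.
Linear in gain, so extremes are at the endpoints: gain = -4 gives settling = 22; gain = 10 gives settling = 106.

22 to 106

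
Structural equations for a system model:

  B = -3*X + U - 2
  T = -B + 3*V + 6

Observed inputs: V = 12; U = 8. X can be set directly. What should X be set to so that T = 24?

X = -4

Substituting into the B equation gives B = -3*X + 6.
So T = 3*X + 36.
Solve 3*X + 36 = 24: X = (24 - 36) / 3 = -4.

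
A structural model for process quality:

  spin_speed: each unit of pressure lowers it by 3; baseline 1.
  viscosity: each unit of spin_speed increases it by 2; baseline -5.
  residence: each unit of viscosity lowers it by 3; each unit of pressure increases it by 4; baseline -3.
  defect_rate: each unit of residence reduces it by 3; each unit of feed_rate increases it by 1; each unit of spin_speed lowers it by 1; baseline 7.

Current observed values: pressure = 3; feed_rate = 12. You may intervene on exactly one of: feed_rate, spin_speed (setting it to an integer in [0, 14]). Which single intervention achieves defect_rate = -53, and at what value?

set spin_speed = 0

Intervening on feed_rate: defect_rate = feed_rate - 201. Reaching -53 requires feed_rate = 148, outside [0, 14].
Intervening on spin_speed: with other inputs at their observed values, defect_rate = 17*spin_speed - 53. Solving for -53 gives spin_speed = 0, within [0, 14].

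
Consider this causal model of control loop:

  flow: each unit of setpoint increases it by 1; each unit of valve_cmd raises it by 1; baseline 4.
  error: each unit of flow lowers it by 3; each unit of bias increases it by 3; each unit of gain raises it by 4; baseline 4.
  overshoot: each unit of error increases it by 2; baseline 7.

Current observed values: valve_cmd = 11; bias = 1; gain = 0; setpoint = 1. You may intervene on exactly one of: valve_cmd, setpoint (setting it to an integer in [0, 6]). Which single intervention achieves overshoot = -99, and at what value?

set setpoint = 5

Intervening on valve_cmd: overshoot = -6*valve_cmd - 9. Reaching -99 requires valve_cmd = 15, outside [0, 6].
Intervening on setpoint: with other inputs at their observed values, overshoot = -6*setpoint - 69. Solving for -99 gives setpoint = 5, within [0, 6].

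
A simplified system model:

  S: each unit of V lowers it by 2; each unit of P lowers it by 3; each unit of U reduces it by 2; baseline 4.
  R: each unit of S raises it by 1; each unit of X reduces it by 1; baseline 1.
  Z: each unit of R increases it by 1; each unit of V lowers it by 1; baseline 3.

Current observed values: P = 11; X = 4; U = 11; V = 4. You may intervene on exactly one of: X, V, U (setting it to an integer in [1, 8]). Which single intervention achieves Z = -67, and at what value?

set X = 8

Intervening on X: with other inputs at their observed values, Z = -X - 59. Solving for -67 gives X = 8, within [1, 8].
Intervening on V: Z = -3*V - 51. Reaching -67 requires V = 16/3, not an integer.
Intervening on U: Z = -2*U - 41. Reaching -67 requires U = 13, outside [1, 8].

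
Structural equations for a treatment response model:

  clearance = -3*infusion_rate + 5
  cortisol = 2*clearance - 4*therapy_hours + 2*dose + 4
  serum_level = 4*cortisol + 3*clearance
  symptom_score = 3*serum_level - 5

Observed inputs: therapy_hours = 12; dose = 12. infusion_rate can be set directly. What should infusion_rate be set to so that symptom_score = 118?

Substituting into the cortisol equation gives cortisol = -6*infusion_rate - 10.
Substituting into the serum_level equation gives serum_level = -33*infusion_rate - 25.
symptom_score becomes -99*infusion_rate - 80.
Solve -99*infusion_rate - 80 = 118: infusion_rate = (118 + 80) / -99 = -2.

infusion_rate = -2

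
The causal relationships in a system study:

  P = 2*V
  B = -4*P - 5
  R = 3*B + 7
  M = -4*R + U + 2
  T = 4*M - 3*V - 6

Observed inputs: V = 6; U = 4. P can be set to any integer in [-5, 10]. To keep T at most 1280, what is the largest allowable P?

P = 6

Intervening on P fixes its value directly, overriding its dependence on V.
Substituting into the R equation gives R = -12*P - 8.
This gives M = 48*P + 38.
This gives T = 192*P + 128.
Require 192*P + 128 ≤ 1280, so P ≤ 6.
The largest integer in [-5, 10] satisfying this is 6.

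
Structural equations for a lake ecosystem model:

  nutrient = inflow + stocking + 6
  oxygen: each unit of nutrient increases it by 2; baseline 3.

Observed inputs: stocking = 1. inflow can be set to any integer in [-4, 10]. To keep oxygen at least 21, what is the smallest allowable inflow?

inflow = 2

Substituting into the nutrient equation gives nutrient = inflow + 7.
So oxygen = 2*inflow + 17.
Require 2*inflow + 17 ≥ 21, so inflow ≥ 2.
The smallest integer in [-4, 10] satisfying this is 2.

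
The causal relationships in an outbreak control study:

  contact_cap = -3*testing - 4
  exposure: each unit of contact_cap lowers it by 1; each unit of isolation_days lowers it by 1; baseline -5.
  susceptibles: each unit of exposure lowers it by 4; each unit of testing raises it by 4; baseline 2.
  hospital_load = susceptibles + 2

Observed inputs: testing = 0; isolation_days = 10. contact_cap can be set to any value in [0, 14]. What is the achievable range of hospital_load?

Intervening on contact_cap fixes its value directly, overriding its dependence on testing.
Substituting into the exposure equation gives exposure = -contact_cap - 15.
So susceptibles = 4*contact_cap + 62.
hospital_load becomes 4*contact_cap + 64.
Linear in contact_cap, so extremes are at the endpoints: contact_cap = 0 gives hospital_load = 64; contact_cap = 14 gives hospital_load = 120.

64 to 120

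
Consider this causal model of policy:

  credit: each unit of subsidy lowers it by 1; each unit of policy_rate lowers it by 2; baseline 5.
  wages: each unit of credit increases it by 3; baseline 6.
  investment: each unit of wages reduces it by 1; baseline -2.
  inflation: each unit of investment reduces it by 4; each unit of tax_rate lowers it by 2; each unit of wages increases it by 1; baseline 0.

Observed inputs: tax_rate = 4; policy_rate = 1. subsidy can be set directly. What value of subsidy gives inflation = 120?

Substituting into the credit equation gives credit = -subsidy + 3.
wages becomes -3*subsidy + 15.
Substituting into the investment equation gives investment = 3*subsidy - 17.
inflation becomes -15*subsidy + 75.
Solve -15*subsidy + 75 = 120: subsidy = (120 - 75) / -15 = -3.

subsidy = -3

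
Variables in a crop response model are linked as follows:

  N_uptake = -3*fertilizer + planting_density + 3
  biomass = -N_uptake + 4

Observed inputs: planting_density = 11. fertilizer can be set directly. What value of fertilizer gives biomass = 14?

fertilizer = 8

Substituting into the N_uptake equation gives N_uptake = -3*fertilizer + 14.
So biomass = 3*fertilizer - 10.
Solve 3*fertilizer - 10 = 14: fertilizer = (14 + 10) / 3 = 8.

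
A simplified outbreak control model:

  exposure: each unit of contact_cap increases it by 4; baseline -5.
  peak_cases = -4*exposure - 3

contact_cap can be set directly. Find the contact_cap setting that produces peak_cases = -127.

contact_cap = 9

Substituting into the peak_cases equation gives peak_cases = -16*contact_cap + 17.
Solve -16*contact_cap + 17 = -127: contact_cap = (-127 - 17) / -16 = 9.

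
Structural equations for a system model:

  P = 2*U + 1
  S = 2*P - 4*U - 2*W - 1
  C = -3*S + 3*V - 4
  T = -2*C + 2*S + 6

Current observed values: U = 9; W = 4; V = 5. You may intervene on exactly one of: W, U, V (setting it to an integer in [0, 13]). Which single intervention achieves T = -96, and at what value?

Intervening on W: T = -16*W - 8. Reaching -96 requires W = 11/2, not an integer.
Intervening on U: the paths from U to T cancel (net effect zero), leaving T = -72; -96 is unreachable this way.
Intervening on V: with other inputs at their observed values, T = -6*V - 42. Solving for -96 gives V = 9, within [0, 13].

set V = 9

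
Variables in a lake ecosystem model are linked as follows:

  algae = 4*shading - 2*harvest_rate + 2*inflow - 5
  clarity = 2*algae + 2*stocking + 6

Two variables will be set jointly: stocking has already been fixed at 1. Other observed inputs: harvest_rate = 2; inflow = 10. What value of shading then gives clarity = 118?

shading = 11

With stocking held at 1:
Substituting into the algae equation gives algae = 4*shading + 11.
Substituting into the clarity equation gives clarity = 8*shading + 30.
Solve 8*shading + 30 = 118: shading = (118 - 30) / 8 = 11.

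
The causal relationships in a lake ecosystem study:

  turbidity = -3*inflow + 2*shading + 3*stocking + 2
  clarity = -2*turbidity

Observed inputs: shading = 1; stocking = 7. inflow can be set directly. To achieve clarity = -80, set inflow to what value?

inflow = -5

Substituting into the turbidity equation gives turbidity = -3*inflow + 25.
Substituting into the clarity equation gives clarity = 6*inflow - 50.
Solve 6*inflow - 50 = -80: inflow = (-80 + 50) / 6 = -5.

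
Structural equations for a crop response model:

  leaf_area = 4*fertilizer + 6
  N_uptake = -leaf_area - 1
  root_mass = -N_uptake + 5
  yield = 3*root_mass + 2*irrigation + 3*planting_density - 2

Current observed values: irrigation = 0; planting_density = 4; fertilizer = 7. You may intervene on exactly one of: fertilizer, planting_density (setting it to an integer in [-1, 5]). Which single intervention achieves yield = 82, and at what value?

set fertilizer = 3

Intervening on fertilizer: with other inputs at their observed values, yield = 12*fertilizer + 46. Solving for 82 gives fertilizer = 3, within [-1, 5].
Intervening on planting_density: yield = 3*planting_density + 118. Reaching 82 requires planting_density = -12, outside [-1, 5].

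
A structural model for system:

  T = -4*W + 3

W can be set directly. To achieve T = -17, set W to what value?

Solve -4*W + 3 = -17: W = (-17 - 3) / -4 = 5.

W = 5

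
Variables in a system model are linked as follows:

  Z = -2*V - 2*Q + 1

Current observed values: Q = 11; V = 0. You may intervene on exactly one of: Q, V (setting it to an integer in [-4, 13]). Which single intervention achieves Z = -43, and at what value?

Intervening on Q: Z = -2*Q + 1. Reaching -43 requires Q = 22, outside [-4, 13].
Intervening on V: with other inputs at their observed values, Z = -2*V - 21. Solving for -43 gives V = 11, within [-4, 13].

set V = 11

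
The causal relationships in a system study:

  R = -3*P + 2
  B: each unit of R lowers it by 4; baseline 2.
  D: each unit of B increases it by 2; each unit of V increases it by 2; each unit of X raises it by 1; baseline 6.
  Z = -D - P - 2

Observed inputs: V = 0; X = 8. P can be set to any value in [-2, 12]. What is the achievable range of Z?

-304 to 46

Substituting into the B equation gives B = 12*P - 6.
Substituting into the D equation gives D = 24*P + 2.
So Z = -25*P - 4.
Linear in P, so extremes are at the endpoints: P = -2 gives Z = 46; P = 12 gives Z = -304.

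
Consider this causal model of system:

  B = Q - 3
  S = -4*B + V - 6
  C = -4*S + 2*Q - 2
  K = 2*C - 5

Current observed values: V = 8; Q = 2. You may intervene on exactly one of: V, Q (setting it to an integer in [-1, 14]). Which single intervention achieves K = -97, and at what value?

Intervening on V: with other inputs at their observed values, K = -8*V + 15. Solving for -97 gives V = 14, within [-1, 14].
Intervening on Q: K = 36*Q - 121. Reaching -97 requires Q = 2/3, not an integer.

set V = 14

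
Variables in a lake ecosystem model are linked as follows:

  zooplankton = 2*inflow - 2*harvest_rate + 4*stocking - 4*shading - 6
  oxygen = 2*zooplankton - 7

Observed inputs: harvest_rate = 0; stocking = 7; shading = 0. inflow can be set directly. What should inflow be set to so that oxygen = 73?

inflow = 9

Substituting into the zooplankton equation gives zooplankton = 2*inflow + 22.
Substituting into the oxygen equation gives oxygen = 4*inflow + 37.
Solve 4*inflow + 37 = 73: inflow = (73 - 37) / 4 = 9.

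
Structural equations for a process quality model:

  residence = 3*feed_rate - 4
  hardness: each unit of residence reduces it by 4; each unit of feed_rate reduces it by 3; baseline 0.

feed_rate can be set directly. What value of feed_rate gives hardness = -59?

feed_rate = 5

Substituting into the hardness equation gives hardness = -15*feed_rate + 16.
Solve -15*feed_rate + 16 = -59: feed_rate = (-59 - 16) / -15 = 5.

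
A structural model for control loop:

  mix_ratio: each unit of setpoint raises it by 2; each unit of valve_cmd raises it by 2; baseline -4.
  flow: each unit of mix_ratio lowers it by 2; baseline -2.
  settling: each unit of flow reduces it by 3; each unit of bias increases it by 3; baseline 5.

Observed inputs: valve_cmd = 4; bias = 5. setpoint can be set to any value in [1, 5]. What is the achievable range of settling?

62 to 110

Substituting into the mix_ratio equation gives mix_ratio = 2*setpoint + 4.
This gives flow = -4*setpoint - 10.
So settling = 12*setpoint + 50.
Linear in setpoint, so extremes are at the endpoints: setpoint = 1 gives settling = 62; setpoint = 5 gives settling = 110.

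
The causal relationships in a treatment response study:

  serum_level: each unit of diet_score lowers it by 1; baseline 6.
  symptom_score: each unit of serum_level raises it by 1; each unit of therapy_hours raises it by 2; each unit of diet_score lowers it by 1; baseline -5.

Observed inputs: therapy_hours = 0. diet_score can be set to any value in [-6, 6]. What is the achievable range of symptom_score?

-11 to 13

Substituting into the symptom_score equation gives symptom_score = -2*diet_score + 1.
Linear in diet_score, so extremes are at the endpoints: diet_score = -6 gives symptom_score = 13; diet_score = 6 gives symptom_score = -11.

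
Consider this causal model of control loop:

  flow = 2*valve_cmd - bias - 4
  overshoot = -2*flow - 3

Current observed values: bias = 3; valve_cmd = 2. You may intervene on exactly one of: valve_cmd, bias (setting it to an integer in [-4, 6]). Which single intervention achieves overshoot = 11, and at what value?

Intervening on valve_cmd: with other inputs at their observed values, overshoot = -4*valve_cmd + 11. Solving for 11 gives valve_cmd = 0, within [-4, 6].
Intervening on bias: overshoot = 2*bias - 3. Reaching 11 requires bias = 7, outside [-4, 6].

set valve_cmd = 0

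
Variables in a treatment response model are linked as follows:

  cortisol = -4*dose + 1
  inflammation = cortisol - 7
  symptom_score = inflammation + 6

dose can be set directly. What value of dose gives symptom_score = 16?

Substituting into the inflammation equation gives inflammation = -4*dose - 6.
symptom_score becomes -4*dose.
Solve -4*dose = 16: dose = 16 / -4 = -4.

dose = -4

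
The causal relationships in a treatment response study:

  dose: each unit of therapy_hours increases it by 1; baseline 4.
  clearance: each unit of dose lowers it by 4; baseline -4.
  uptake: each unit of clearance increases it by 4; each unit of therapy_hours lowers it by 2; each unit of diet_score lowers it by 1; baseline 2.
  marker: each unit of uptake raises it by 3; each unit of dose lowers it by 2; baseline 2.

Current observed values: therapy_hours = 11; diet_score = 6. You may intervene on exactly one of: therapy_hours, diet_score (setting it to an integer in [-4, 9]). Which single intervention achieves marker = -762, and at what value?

set therapy_hours = 9

Intervening on therapy_hours: with other inputs at their observed values, marker = -56*therapy_hours - 258. Solving for -762 gives therapy_hours = 9, within [-4, 9].
Intervening on diet_score: marker = -3*diet_score - 856. Reaching -762 requires diet_score = -94/3, not an integer.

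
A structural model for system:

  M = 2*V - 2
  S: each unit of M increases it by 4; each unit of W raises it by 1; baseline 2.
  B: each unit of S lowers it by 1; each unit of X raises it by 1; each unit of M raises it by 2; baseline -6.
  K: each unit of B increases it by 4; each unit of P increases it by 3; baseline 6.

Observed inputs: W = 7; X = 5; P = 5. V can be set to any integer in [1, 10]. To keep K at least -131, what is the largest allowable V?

Substituting into the S equation gives S = 8*V + 1.
So B = -4*V - 6.
K becomes -16*V - 3.
Require -16*V - 3 ≥ -131, so V ≤ 8.
The largest integer in [1, 10] satisfying this is 8.

V = 8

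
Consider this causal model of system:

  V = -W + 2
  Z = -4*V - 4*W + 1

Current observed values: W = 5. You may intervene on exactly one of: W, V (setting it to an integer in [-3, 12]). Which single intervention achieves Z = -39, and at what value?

Intervening on W: the paths from W to Z cancel (net effect zero), leaving Z = -7; -39 is unreachable this way.
Intervening on V: with other inputs at their observed values, Z = -4*V - 19. Solving for -39 gives V = 5, within [-3, 12].

set V = 5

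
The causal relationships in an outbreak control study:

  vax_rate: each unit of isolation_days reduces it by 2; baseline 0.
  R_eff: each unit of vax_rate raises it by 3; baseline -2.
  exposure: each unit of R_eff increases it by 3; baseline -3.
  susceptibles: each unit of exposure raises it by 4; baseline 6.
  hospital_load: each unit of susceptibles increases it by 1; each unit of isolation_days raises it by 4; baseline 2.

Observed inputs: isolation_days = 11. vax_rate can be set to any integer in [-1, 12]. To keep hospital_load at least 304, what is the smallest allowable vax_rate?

vax_rate = 8

Intervening on vax_rate fixes its value directly, overriding its dependence on isolation_days.
Substituting into the exposure equation gives exposure = 9*vax_rate - 9.
susceptibles becomes 36*vax_rate - 30.
Substituting into the hospital_load equation gives hospital_load = 36*vax_rate + 16.
Require 36*vax_rate + 16 ≥ 304, so vax_rate ≥ 8.
The smallest integer in [-1, 12] satisfying this is 8.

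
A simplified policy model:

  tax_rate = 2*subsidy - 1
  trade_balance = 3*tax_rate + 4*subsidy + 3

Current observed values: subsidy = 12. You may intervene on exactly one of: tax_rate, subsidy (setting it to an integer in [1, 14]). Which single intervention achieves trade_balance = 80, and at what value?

Intervening on tax_rate: trade_balance = 3*tax_rate + 51. Reaching 80 requires tax_rate = 29/3, not an integer.
Intervening on subsidy: with other inputs at their observed values, trade_balance = 10*subsidy. Solving for 80 gives subsidy = 8, within [1, 14].

set subsidy = 8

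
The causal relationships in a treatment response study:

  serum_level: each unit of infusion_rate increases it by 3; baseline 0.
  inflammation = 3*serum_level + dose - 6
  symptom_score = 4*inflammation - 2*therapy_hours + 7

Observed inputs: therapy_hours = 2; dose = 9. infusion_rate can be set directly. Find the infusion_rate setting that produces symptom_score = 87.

Substituting into the inflammation equation gives inflammation = 9*infusion_rate + 3.
symptom_score becomes 36*infusion_rate + 15.
Solve 36*infusion_rate + 15 = 87: infusion_rate = (87 - 15) / 36 = 2.

infusion_rate = 2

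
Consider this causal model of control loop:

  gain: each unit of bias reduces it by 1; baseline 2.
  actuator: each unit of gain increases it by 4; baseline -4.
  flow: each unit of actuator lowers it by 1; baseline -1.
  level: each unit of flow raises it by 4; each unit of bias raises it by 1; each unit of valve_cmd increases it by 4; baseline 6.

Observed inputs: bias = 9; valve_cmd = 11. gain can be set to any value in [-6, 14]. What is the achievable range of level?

Intervening on gain fixes its value directly, overriding its dependence on bias.
Substituting into the flow equation gives flow = -4*gain + 3.
Substituting into the level equation gives level = -16*gain + 71.
Linear in gain, so extremes are at the endpoints: gain = -6 gives level = 167; gain = 14 gives level = -153.

-153 to 167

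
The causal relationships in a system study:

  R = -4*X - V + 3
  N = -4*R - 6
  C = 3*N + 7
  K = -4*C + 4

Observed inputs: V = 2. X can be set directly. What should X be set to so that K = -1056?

X = 6

Substituting into the R equation gives R = -4*X + 1.
So N = 16*X - 10.
Substituting into the C equation gives C = 48*X - 23.
Substituting into the K equation gives K = -192*X + 96.
Solve -192*X + 96 = -1056: X = (-1056 - 96) / -192 = 6.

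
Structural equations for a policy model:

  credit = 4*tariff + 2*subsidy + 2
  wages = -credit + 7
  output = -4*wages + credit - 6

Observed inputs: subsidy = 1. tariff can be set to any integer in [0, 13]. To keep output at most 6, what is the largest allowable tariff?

Substituting into the credit equation gives credit = 4*tariff + 4.
Substituting into the wages equation gives wages = -4*tariff + 3.
Substituting into the output equation gives output = 20*tariff - 14.
Require 20*tariff - 14 ≤ 6, so tariff ≤ 1.
The largest integer in [0, 13] satisfying this is 1.

tariff = 1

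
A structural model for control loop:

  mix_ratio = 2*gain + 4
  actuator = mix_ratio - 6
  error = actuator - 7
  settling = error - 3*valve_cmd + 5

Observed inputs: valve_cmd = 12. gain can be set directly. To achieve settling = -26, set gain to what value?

gain = 7

Substituting into the actuator equation gives actuator = 2*gain - 2.
This gives error = 2*gain - 9.
This gives settling = 2*gain - 40.
Solve 2*gain - 40 = -26: gain = (-26 + 40) / 2 = 7.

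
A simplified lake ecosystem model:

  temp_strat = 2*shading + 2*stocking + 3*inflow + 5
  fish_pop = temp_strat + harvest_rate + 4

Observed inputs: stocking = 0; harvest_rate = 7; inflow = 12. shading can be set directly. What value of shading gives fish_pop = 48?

shading = -2

Substituting into the temp_strat equation gives temp_strat = 2*shading + 41.
Substituting into the fish_pop equation gives fish_pop = 2*shading + 52.
Solve 2*shading + 52 = 48: shading = (48 - 52) / 2 = -2.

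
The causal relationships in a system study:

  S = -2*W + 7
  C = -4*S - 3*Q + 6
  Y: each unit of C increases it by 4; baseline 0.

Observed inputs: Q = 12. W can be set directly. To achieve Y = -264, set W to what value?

W = -1

Substituting into the C equation gives C = 8*W - 58.
Substituting into the Y equation gives Y = 32*W - 232.
Solve 32*W - 232 = -264: W = (-264 + 232) / 32 = -1.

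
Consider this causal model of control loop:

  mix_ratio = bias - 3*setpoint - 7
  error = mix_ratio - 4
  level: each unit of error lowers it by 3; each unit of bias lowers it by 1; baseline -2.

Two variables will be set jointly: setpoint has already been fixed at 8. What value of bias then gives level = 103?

With setpoint held at 8:
Substituting into the mix_ratio equation gives mix_ratio = bias - 31.
This gives error = bias - 35.
Substituting into the level equation gives level = -4*bias + 103.
Solve -4*bias + 103 = 103: bias = (103 - 103) / -4 = 0.

bias = 0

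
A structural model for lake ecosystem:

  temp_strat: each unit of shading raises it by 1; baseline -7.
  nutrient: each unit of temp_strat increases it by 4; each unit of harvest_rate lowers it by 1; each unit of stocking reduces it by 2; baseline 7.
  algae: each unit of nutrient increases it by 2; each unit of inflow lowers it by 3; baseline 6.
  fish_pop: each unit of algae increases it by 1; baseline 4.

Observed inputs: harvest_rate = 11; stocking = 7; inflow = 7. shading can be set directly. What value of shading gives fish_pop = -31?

shading = 9

Substituting into the nutrient equation gives nutrient = 4*shading - 46.
Substituting into the algae equation gives algae = 8*shading - 107.
This gives fish_pop = 8*shading - 103.
Solve 8*shading - 103 = -31: shading = (-31 + 103) / 8 = 9.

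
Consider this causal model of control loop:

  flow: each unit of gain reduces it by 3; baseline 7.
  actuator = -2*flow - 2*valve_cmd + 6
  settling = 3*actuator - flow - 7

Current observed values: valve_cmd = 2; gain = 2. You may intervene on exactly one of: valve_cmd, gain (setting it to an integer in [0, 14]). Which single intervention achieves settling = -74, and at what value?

set valve_cmd = 13

Intervening on valve_cmd: with other inputs at their observed values, settling = -6*valve_cmd + 4. Solving for -74 gives valve_cmd = 13, within [0, 14].
Intervening on gain: settling = 21*gain - 50. Reaching -74 requires gain = -8/7, not an integer.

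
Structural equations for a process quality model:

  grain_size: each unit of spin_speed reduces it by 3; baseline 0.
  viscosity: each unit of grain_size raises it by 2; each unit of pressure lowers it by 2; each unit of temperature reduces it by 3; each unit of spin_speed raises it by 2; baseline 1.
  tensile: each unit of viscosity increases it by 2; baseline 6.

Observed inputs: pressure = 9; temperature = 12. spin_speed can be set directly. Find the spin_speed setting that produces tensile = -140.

Substituting into the viscosity equation gives viscosity = -4*spin_speed - 53.
Substituting into the tensile equation gives tensile = -8*spin_speed - 100.
Solve -8*spin_speed - 100 = -140: spin_speed = (-140 + 100) / -8 = 5.

spin_speed = 5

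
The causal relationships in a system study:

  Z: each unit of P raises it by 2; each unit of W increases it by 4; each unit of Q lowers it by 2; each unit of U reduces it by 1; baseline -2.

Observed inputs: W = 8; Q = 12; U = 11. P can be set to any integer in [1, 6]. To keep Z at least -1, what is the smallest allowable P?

P = 2

Substituting into the Z equation gives Z = 2*P - 5.
Require 2*P - 5 ≥ -1, so P ≥ 2.
The smallest integer in [1, 6] satisfying this is 2.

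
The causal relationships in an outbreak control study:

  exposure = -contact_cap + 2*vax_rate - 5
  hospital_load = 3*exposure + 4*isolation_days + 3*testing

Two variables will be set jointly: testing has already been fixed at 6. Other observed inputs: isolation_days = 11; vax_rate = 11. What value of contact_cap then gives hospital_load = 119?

With testing held at 6:
Substituting into the exposure equation gives exposure = -contact_cap + 17.
Substituting into the hospital_load equation gives hospital_load = -3*contact_cap + 113.
Solve -3*contact_cap + 113 = 119: contact_cap = (119 - 113) / -3 = -2.

contact_cap = -2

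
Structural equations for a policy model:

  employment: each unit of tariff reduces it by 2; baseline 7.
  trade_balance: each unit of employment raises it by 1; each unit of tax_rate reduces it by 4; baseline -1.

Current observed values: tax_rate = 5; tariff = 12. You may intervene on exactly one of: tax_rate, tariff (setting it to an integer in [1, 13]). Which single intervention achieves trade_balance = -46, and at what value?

Intervening on tax_rate: with other inputs at their observed values, trade_balance = -4*tax_rate - 18. Solving for -46 gives tax_rate = 7, within [1, 13].
Intervening on tariff: trade_balance = -2*tariff - 14. Reaching -46 requires tariff = 16, outside [1, 13].

set tax_rate = 7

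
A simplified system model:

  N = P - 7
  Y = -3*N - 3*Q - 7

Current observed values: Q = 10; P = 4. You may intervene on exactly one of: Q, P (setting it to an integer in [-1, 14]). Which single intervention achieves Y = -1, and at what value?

Intervening on Q: with other inputs at their observed values, Y = -3*Q + 2. Solving for -1 gives Q = 1, within [-1, 14].
Intervening on P: Y = -3*P - 16. Reaching -1 requires P = -5, outside [-1, 14].

set Q = 1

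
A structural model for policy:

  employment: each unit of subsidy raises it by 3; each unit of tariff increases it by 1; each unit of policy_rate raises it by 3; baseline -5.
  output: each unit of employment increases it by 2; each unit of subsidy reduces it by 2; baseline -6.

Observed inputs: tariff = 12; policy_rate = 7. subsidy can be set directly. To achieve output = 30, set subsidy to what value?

subsidy = -5

Substituting into the employment equation gives employment = 3*subsidy + 28.
Substituting into the output equation gives output = 4*subsidy + 50.
Solve 4*subsidy + 50 = 30: subsidy = (30 - 50) / 4 = -5.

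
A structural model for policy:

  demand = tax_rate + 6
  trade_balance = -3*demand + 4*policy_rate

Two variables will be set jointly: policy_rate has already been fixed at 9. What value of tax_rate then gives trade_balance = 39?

tax_rate = -7

With policy_rate held at 9:
Substituting into the trade_balance equation gives trade_balance = -3*tax_rate + 18.
Solve -3*tax_rate + 18 = 39: tax_rate = (39 - 18) / -3 = -7.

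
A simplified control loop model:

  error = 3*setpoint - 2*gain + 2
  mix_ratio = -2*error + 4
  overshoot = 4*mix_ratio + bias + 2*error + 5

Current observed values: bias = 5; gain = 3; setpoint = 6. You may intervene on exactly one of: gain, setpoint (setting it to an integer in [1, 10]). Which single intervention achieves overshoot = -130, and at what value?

Intervening on gain: overshoot = 12*gain - 94. Reaching -130 requires gain = -3, outside [1, 10].
Intervening on setpoint: with other inputs at their observed values, overshoot = -18*setpoint + 50. Solving for -130 gives setpoint = 10, within [1, 10].

set setpoint = 10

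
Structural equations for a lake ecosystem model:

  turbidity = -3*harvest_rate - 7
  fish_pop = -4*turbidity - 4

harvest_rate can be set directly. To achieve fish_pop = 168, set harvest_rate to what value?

Substituting into the fish_pop equation gives fish_pop = 12*harvest_rate + 24.
Solve 12*harvest_rate + 24 = 168: harvest_rate = (168 - 24) / 12 = 12.

harvest_rate = 12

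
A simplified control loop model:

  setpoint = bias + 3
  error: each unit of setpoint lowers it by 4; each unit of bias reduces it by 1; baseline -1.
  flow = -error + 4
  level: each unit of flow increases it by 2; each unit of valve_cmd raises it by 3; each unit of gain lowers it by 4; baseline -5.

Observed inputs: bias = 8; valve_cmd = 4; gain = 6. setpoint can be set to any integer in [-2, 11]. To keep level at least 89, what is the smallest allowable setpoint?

setpoint = 10

Intervening on setpoint fixes its value directly, overriding its dependence on bias.
Substituting into the error equation gives error = -4*setpoint - 9.
Substituting into the flow equation gives flow = 4*setpoint + 13.
level becomes 8*setpoint + 9.
Require 8*setpoint + 9 ≥ 89, so setpoint ≥ 10.
The smallest integer in [-2, 11] satisfying this is 10.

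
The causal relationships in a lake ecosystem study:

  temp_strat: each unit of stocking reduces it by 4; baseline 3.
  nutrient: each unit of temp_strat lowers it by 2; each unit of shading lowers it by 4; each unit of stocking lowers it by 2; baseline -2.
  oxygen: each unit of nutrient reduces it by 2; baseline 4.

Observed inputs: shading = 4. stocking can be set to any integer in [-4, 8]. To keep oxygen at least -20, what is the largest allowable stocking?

Substituting into the nutrient equation gives nutrient = 6*stocking - 24.
This gives oxygen = -12*stocking + 52.
Require -12*stocking + 52 ≥ -20, so stocking ≤ 6.
The largest integer in [-4, 8] satisfying this is 6.

stocking = 6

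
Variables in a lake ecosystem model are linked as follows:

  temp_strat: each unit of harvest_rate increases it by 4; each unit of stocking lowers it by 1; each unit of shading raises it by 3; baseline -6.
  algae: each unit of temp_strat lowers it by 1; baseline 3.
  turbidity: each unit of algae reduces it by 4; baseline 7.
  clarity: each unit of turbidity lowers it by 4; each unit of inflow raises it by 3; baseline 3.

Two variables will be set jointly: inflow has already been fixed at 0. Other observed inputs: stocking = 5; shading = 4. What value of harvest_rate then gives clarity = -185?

With inflow held at 0:
Substituting into the temp_strat equation gives temp_strat = 4*harvest_rate + 1.
So algae = -4*harvest_rate + 2.
This gives turbidity = 16*harvest_rate - 1.
Substituting into the clarity equation gives clarity = -64*harvest_rate + 7.
Solve -64*harvest_rate + 7 = -185: harvest_rate = (-185 - 7) / -64 = 3.

harvest_rate = 3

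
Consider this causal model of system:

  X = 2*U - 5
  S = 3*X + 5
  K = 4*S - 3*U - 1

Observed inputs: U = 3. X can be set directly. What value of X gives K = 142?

X = 11

Intervening on X fixes its value directly, overriding its dependence on U.
Substituting into the K equation gives K = 12*X + 10.
Solve 12*X + 10 = 142: X = (142 - 10) / 12 = 11.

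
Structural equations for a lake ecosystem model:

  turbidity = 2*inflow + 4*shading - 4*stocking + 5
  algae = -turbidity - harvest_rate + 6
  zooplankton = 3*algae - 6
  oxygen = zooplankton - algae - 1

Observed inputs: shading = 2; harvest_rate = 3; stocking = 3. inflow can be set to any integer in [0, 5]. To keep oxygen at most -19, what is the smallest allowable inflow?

inflow = 4

Substituting into the turbidity equation gives turbidity = 2*inflow + 1.
This gives algae = -2*inflow + 2.
Substituting into the zooplankton equation gives zooplankton = -6*inflow.
Substituting into the oxygen equation gives oxygen = -4*inflow - 3.
Require -4*inflow - 3 ≤ -19, so inflow ≥ 4.
The smallest integer in [0, 5] satisfying this is 4.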